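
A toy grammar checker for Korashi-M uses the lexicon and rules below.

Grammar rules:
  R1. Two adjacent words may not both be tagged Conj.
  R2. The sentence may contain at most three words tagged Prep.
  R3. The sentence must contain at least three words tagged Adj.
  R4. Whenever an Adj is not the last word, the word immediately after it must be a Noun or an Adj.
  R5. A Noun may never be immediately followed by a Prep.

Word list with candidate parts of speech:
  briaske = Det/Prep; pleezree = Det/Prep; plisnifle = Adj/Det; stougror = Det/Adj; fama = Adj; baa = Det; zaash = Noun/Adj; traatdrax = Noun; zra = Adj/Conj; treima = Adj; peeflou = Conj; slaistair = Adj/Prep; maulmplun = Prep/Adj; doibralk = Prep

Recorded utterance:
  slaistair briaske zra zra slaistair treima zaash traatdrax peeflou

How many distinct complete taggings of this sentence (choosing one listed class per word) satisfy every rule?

Candidates per position — 1:slaistair {Adj,Prep}; 2:briaske {Det,Prep}; 3:zra {Adj,Conj}; 4:zra {Adj,Conj}; 5:slaistair {Adj,Prep}; 6:treima {Adj}; 7:zaash {Noun,Adj}; 8:traatdrax {Noun}; 9:peeflou {Conj}.
There are 64 candidate sequences in total.
Checking each against the rules leaves 8 sequences.
Count = 8.

8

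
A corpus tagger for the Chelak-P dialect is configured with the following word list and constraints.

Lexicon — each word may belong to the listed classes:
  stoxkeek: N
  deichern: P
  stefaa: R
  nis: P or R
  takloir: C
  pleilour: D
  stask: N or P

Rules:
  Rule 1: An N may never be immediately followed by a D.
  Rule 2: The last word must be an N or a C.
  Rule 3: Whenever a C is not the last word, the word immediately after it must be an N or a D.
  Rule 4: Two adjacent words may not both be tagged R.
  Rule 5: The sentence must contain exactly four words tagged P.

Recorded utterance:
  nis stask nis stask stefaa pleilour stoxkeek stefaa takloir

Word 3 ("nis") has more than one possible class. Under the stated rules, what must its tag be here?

Candidates per position — 1:nis {P,R}; 2:stask {N,P}; 3:nis {P,R}; 4:stask {N,P}; 5:stefaa {R}; 6:pleilour {D}; 7:stoxkeek {N}; 8:stefaa {R}; 9:takloir {C}.
Position 1: tagging it R would leave rule 5 unsatisfiable, so it must be P.
Position 2: tagging it N would leave rule 5 unsatisfiable, so it must be P.
Position 3: tagging it R would leave rule 5 unsatisfiable, so it must be P.
Position 4: tagging it N would leave rule 5 unsatisfiable, so it must be P.
The only consistent sequence is: P P P P R D N R C.
Verifying each rule — rule 1 ✓; rule 2 ✓; rule 3 ✓; rule 4 ✓; rule 5 ✓.

P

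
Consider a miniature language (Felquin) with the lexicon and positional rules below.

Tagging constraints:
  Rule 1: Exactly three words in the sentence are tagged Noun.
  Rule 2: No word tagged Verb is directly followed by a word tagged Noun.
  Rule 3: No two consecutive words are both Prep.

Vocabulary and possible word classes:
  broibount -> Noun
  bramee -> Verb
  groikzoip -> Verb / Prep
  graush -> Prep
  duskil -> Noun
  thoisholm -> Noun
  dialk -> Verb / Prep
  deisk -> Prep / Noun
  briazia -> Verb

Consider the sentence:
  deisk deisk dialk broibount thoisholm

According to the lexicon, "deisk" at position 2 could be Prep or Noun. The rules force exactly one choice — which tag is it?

Candidates per position — 1:deisk {Prep,Noun}; 2:deisk {Prep,Noun}; 3:dialk {Verb,Prep}; 4:broibount {Noun}; 5:thoisholm {Noun}.
Position 3: Verb is ruled out by rule 2; that leaves Prep.
Position 2: Prep is ruled out by rule 3; that leaves Noun.
Position 1: Noun is ruled out by rule 1; that leaves Prep.
The unique satisfying tagging is: Prep Noun Prep Noun Noun.
Verifying each rule — rule 1 ok; rule 2 ok; rule 3 ok.

Noun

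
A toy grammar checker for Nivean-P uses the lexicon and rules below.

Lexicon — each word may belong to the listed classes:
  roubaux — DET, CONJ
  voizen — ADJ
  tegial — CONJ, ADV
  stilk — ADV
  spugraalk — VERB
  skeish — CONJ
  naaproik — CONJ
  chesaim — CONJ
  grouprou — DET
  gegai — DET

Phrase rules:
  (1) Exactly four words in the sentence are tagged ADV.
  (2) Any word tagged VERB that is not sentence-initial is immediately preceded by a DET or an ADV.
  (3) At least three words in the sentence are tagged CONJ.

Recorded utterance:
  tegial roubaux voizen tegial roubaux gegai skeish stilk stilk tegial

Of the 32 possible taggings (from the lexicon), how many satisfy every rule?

Candidates per position — 1:tegial {CONJ,ADV}; 2:roubaux {DET,CONJ}; 3:voizen {ADJ}; 4:tegial {CONJ,ADV}; 5:roubaux {DET,CONJ}; 6:gegai {DET}; 7:skeish {CONJ}; 8:stilk {ADV}; 9:stilk {ADV}; 10:tegial {CONJ,ADV}.
There are 32 candidate sequences in total.
Checking each against the rules leaves 9 sequences.
Count = 9.

9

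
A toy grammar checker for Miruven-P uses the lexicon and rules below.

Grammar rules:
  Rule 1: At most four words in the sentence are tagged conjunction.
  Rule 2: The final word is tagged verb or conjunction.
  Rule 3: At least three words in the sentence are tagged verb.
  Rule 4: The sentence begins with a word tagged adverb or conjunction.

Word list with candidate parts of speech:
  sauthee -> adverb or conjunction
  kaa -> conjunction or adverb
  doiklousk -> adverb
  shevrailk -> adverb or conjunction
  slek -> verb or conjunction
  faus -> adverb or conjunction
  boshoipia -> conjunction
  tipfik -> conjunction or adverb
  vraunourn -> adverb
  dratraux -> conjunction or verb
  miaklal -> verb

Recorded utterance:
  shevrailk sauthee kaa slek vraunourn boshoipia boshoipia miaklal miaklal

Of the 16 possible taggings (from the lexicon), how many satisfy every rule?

7

Candidates per position — 1:shevrailk {adverb,conjunction}; 2:sauthee {adverb,conjunction}; 3:kaa {conjunction,adverb}; 4:slek {verb,conjunction}; 5:vraunourn {adverb}; 6:boshoipia {conjunction}; 7:boshoipia {conjunction}; 8:miaklal {verb}; 9:miaklal {verb}.
There are 16 candidate sequences in total.
Checking each against the rules leaves 7 sequences.
Count = 7.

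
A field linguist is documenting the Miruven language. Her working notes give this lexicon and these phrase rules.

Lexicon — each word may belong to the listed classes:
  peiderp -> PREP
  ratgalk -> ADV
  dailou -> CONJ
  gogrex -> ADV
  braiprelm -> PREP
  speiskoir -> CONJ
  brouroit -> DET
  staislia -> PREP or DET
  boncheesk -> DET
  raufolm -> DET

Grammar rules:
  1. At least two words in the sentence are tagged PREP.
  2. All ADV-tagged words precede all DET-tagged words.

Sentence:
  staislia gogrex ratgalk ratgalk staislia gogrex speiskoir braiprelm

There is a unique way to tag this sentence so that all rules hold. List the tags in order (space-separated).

Candidates per position — 1:staislia {PREP,DET}; 2:gogrex {ADV}; 3:ratgalk {ADV}; 4:ratgalk {ADV}; 5:staislia {PREP,DET}; 6:gogrex {ADV}; 7:speiskoir {CONJ}; 8:braiprelm {PREP}.
Word 1 cannot be DET — rule 2 would then fail for every completion. It is PREP.
Word 5 cannot be DET — rule 2 would then fail for every completion. It is PREP.
That leaves exactly one tagging: PREP ADV ADV ADV PREP ADV CONJ PREP.
Rule-by-rule: rule 1 holds; rule 2 holds.

PREP ADV ADV ADV PREP ADV CONJ PREP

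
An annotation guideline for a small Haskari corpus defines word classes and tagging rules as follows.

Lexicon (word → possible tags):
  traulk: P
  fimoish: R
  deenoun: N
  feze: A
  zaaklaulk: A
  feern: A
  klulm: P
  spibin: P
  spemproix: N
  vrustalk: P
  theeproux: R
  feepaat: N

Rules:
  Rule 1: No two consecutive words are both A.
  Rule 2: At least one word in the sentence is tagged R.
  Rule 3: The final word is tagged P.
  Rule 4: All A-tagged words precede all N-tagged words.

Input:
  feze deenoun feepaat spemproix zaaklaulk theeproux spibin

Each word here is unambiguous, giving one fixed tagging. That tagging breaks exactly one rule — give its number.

4

Fixed tagging: A N N N A R P.
Applying the rules: R1 ✓, R2 ✓, R3 ✓, R4 ✗.
Only rule 4 fails.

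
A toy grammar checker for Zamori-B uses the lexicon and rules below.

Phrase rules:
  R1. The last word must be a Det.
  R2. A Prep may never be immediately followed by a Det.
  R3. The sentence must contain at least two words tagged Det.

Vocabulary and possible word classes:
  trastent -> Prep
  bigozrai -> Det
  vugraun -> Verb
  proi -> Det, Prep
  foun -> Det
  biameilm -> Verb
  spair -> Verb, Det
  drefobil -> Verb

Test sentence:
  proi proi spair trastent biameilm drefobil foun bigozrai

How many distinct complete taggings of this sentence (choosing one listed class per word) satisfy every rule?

Candidates per position — 1:proi {Det,Prep}; 2:proi {Det,Prep}; 3:spair {Verb,Det}; 4:trastent {Prep}; 5:biameilm {Verb}; 6:drefobil {Verb}; 7:foun {Det}; 8:bigozrai {Det}.
There are 8 candidate sequences in total.
The sequences that satisfy every rule: Det Det Verb Prep Verb Verb Det Det; Det Det Det Prep Verb Verb Det Det; Det Prep Verb Prep Verb Verb Det Det; Prep Prep Verb Prep Verb Verb Det Det.
Count = 4.

4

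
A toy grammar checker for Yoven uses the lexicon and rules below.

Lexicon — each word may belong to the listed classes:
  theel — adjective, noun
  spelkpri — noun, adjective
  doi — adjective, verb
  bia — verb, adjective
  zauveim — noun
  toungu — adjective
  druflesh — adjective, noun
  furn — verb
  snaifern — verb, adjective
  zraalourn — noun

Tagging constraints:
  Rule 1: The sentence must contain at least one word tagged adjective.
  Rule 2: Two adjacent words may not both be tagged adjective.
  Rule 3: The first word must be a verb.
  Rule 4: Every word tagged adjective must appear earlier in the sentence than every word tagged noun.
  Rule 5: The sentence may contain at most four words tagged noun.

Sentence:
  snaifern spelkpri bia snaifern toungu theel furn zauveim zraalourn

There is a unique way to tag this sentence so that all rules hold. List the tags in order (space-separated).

Candidates per position — 1:snaifern {verb,adjective}; 2:spelkpri {noun,adjective}; 3:bia {verb,adjective}; 4:snaifern {verb,adjective}; 5:toungu {adjective}; 6:theel {adjective,noun}; 7:furn {verb}; 8:zauveim {noun}; 9:zraalourn {noun}.
Word 1 cannot be adjective — rule 3 would then fail for every completion. It is verb.
Word 2 cannot be noun — rule 4 would then fail for every completion. It is adjective.
Word 3 cannot be adjective — rule 2 would then fail for every completion. It is verb.
Word 4 cannot be adjective — rule 2 would then fail for every completion. It is verb.
Word 6 cannot be adjective — rule 2 would then fail for every completion. It is noun.
So the tagging must be: verb adjective verb verb adjective noun verb noun noun.
Verifying each rule — rule 1 ✓; rule 2 ✓; rule 3 ✓; rule 4 ✓; rule 5 ✓.

verb adjective verb verb adjective noun verb noun noun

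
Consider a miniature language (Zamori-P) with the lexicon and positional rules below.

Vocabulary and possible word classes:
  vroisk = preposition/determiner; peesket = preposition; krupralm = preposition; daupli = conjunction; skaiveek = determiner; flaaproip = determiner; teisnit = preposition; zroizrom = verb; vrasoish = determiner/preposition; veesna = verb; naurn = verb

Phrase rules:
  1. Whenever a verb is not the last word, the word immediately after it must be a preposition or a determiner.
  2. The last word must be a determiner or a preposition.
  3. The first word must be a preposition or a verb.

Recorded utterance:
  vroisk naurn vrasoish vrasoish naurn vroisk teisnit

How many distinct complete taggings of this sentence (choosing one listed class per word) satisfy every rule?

8

Candidates per position — 1:vroisk {preposition,determiner}; 2:naurn {verb}; 3:vrasoish {determiner,preposition}; 4:vrasoish {determiner,preposition}; 5:naurn {verb}; 6:vroisk {preposition,determiner}; 7:teisnit {preposition}.
There are 16 candidate sequences in total.
Checking each against the rules leaves 8 sequences.
Count = 8.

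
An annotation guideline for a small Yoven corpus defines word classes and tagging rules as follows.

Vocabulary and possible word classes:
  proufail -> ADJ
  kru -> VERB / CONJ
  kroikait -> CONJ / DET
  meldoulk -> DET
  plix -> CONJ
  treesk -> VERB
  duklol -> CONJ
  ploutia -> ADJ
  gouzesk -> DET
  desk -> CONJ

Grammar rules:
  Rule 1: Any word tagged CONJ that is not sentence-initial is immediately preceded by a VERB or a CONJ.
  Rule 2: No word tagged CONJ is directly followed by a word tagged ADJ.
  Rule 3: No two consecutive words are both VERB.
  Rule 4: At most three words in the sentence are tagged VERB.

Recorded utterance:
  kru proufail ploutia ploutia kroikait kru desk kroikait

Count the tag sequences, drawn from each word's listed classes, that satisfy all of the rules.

Candidates per position — 1:kru {VERB,CONJ}; 2:proufail {ADJ}; 3:ploutia {ADJ}; 4:ploutia {ADJ}; 5:kroikait {CONJ,DET}; 6:kru {VERB,CONJ}; 7:desk {CONJ}; 8:kroikait {CONJ,DET}.
There are 16 candidate sequences in total.
The sequences that satisfy every rule: VERB ADJ ADJ ADJ DET VERB CONJ CONJ; VERB ADJ ADJ ADJ DET VERB CONJ DET.
Count = 2.

2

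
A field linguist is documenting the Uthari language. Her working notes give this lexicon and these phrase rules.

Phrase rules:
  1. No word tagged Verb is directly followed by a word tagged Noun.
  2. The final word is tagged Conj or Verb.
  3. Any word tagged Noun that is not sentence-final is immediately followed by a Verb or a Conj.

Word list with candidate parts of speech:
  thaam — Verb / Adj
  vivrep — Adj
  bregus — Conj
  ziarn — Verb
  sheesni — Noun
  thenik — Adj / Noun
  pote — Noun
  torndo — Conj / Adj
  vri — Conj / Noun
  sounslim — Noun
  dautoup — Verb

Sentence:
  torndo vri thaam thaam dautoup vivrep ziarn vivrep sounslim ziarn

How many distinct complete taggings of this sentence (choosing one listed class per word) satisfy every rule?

Candidates per position — 1:torndo {Conj,Adj}; 2:vri {Conj,Noun}; 3:thaam {Verb,Adj}; 4:thaam {Verb,Adj}; 5:dautoup {Verb}; 6:vivrep {Adj}; 7:ziarn {Verb}; 8:vivrep {Adj}; 9:sounslim {Noun}; 10:ziarn {Verb}.
There are 16 candidate sequences in total.
Checking each against the rules leaves 12 sequences.
Count = 12.

12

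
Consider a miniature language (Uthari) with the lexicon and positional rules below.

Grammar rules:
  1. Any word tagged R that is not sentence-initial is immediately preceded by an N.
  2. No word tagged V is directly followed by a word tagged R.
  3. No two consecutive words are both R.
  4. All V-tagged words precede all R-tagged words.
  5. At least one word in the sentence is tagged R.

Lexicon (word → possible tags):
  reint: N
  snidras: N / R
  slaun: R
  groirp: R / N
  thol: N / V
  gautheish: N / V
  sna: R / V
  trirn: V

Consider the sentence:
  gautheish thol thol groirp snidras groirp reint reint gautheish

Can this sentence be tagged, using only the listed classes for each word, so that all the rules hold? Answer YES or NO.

Candidates per position — 1:gautheish {N,V}; 2:thol {N,V}; 3:thol {N,V}; 4:groirp {R,N}; 5:snidras {N,R}; 6:groirp {R,N}; 7:reint {N}; 8:reint {N}; 9:gautheish {N,V}.
One satisfying assignment: N N N R N R N N N.
Checking: rule 1 holds; rule 2 holds; rule 3 holds; rule 4 holds; rule 5 holds.

YES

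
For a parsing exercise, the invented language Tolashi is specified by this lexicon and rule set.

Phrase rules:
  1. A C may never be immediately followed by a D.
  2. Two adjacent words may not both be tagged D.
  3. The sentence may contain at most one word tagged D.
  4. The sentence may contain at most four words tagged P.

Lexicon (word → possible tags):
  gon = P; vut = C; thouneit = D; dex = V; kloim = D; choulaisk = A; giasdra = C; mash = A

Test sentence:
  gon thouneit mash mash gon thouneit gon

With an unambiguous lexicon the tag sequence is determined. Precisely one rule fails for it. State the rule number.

3

Fixed tagging: P D A A P D P.
Applying the rules: R1 ✓, R2 ✓, R3 ✗, R4 ✓.
Only rule 3 fails.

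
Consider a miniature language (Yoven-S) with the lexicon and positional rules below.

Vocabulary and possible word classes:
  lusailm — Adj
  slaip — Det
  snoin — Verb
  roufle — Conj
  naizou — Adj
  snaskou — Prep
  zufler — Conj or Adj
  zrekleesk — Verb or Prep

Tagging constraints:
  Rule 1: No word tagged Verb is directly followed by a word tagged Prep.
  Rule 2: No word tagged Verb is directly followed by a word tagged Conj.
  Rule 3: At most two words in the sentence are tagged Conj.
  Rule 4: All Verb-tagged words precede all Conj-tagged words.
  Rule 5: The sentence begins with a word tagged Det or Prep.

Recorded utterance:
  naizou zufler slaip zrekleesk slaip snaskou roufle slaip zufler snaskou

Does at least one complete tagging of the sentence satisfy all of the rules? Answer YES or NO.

Candidates per position — 1:naizou {Adj}; 2:zufler {Conj,Adj}; 3:slaip {Det}; 4:zrekleesk {Verb,Prep}; 5:slaip {Det}; 6:snaskou {Prep}; 7:roufle {Conj}; 8:slaip {Det}; 9:zufler {Conj,Adj}; 10:snaskou {Prep}.
Rule 5 cannot be satisfied by any choice of tags from the lexicon.
So there is no consistent tagging.

NO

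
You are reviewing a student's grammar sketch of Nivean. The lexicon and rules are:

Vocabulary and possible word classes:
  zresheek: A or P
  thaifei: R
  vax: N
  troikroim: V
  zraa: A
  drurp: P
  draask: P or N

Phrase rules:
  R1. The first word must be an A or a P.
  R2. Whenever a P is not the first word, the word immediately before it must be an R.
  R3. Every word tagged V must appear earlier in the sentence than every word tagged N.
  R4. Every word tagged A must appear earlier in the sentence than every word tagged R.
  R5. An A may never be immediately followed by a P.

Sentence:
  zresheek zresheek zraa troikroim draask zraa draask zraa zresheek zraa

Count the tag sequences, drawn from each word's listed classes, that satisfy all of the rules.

Candidates per position — 1:zresheek {A,P}; 2:zresheek {A,P}; 3:zraa {A}; 4:troikroim {V}; 5:draask {P,N}; 6:zraa {A}; 7:draask {P,N}; 8:zraa {A}; 9:zresheek {A,P}; 10:zraa {A}.
There are 32 candidate sequences in total.
The sequences that satisfy every rule: A A A V N A N A A A; P A A V N A N A A A.
Count = 2.

2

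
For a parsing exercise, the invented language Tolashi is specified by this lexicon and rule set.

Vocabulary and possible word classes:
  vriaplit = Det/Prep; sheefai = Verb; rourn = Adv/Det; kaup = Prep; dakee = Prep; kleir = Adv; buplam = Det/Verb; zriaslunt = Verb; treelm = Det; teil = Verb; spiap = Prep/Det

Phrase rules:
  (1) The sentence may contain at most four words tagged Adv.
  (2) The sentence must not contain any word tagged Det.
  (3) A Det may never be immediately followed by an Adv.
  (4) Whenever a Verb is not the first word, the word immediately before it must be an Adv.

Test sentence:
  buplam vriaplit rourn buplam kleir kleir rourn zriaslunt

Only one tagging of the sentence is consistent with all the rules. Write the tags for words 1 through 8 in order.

Candidates per position — 1:buplam {Det,Verb}; 2:vriaplit {Det,Prep}; 3:rourn {Adv,Det}; 4:buplam {Det,Verb}; 5:kleir {Adv}; 6:kleir {Adv}; 7:rourn {Adv,Det}; 8:zriaslunt {Verb}.
Position 1: tagging it Det would leave rule 2 unsatisfiable, so it must be Verb.
Position 2: tagging it Det would leave rule 2 unsatisfiable, so it must be Prep.
Position 3: tagging it Det would leave rule 2 unsatisfiable, so it must be Adv.
Position 4: tagging it Det would leave rule 2 unsatisfiable, so it must be Verb.
Position 7: tagging it Det would leave rule 2 unsatisfiable, so it must be Adv.
So the tagging must be: Verb Prep Adv Verb Adv Adv Adv Verb.
Verifying each rule — rule 1 ✓; rule 2 ✓; rule 3 ✓; rule 4 ✓.

Verb Prep Adv Verb Adv Adv Adv Verb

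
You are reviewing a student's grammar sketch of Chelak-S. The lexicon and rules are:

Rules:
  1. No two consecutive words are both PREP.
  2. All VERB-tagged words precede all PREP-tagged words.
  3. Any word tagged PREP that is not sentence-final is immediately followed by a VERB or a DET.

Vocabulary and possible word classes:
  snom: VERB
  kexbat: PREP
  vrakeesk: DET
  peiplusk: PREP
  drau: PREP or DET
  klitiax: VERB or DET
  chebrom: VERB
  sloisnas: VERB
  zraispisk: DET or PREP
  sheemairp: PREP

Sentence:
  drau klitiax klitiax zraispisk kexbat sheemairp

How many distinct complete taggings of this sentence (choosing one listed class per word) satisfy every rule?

0

Candidates per position — 1:drau {PREP,DET}; 2:klitiax {VERB,DET}; 3:klitiax {VERB,DET}; 4:zraispisk {DET,PREP}; 5:kexbat {PREP}; 6:sheemairp {PREP}.
There are 16 candidate sequences in total.
Rule 1 cannot be satisfied by any choice of tags from the lexicon.
So there is no consistent tagging.
Count = 0.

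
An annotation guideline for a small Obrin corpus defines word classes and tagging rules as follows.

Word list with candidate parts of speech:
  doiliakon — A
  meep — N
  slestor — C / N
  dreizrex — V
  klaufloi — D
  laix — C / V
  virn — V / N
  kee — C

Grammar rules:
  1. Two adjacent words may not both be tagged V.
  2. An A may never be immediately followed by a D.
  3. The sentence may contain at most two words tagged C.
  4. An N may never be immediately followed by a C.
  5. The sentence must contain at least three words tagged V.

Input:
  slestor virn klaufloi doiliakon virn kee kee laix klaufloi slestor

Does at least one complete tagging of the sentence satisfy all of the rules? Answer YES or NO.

YES

Candidates per position — 1:slestor {C,N}; 2:virn {V,N}; 3:klaufloi {D}; 4:doiliakon {A}; 5:virn {V,N}; 6:kee {C}; 7:kee {C}; 8:laix {C,V}; 9:klaufloi {D}; 10:slestor {C,N}.
One satisfying assignment: N V D A V C C V D N.
Checking: rule 1 ✓; rule 2 ✓; rule 3 ✓; rule 4 ✓; rule 5 ✓.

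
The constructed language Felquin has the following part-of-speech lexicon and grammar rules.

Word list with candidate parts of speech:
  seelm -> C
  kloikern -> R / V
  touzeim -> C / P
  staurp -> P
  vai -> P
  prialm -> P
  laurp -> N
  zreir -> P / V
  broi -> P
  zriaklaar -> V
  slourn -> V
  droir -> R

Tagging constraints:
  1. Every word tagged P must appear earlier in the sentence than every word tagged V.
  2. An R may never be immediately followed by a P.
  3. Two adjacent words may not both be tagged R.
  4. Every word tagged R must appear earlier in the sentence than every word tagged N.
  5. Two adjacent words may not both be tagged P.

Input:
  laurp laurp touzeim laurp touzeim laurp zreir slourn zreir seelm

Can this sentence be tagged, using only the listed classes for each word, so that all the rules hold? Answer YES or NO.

YES

Candidates per position — 1:laurp {N}; 2:laurp {N}; 3:touzeim {C,P}; 4:laurp {N}; 5:touzeim {C,P}; 6:laurp {N}; 7:zreir {P,V}; 8:slourn {V}; 9:zreir {P,V}; 10:seelm {C}.
One satisfying assignment: N N P N C N V V V C.
Rule-by-rule: rule 1 ✓; rule 2 ✓; rule 3 ✓; rule 4 ✓; rule 5 ✓.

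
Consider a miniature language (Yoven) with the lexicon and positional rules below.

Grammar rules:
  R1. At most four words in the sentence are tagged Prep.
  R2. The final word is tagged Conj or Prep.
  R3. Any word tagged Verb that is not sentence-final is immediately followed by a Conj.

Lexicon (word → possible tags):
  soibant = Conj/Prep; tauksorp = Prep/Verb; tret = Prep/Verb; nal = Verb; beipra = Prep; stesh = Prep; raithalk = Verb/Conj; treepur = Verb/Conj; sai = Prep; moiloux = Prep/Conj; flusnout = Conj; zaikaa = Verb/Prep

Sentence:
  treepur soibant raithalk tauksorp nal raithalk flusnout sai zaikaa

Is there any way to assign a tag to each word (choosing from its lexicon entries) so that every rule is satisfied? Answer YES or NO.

Candidates per position — 1:treepur {Verb,Conj}; 2:soibant {Conj,Prep}; 3:raithalk {Verb,Conj}; 4:tauksorp {Prep,Verb}; 5:nal {Verb}; 6:raithalk {Verb,Conj}; 7:flusnout {Conj}; 8:sai {Prep}; 9:zaikaa {Verb,Prep}.
One satisfying assignment: Conj Conj Conj Prep Verb Conj Conj Prep Prep.
Verifying each rule — rule 1 ✓; rule 2 ✓; rule 3 ✓.

YES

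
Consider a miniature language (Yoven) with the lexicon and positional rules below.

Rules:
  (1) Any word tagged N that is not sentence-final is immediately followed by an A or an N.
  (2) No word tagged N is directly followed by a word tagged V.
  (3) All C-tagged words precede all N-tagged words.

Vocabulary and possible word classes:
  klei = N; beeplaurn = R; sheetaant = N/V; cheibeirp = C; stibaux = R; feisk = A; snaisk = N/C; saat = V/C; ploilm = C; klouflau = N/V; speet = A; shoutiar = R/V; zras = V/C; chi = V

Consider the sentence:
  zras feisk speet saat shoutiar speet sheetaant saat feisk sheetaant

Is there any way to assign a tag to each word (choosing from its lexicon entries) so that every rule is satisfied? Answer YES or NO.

Candidates per position — 1:zras {V,C}; 2:feisk {A}; 3:speet {A}; 4:saat {V,C}; 5:shoutiar {R,V}; 6:speet {A}; 7:sheetaant {N,V}; 8:saat {V,C}; 9:feisk {A}; 10:sheetaant {N,V}.
One satisfying assignment: C A A C V A V C A N.
Checking: rule 1 holds; rule 2 holds; rule 3 holds.

YES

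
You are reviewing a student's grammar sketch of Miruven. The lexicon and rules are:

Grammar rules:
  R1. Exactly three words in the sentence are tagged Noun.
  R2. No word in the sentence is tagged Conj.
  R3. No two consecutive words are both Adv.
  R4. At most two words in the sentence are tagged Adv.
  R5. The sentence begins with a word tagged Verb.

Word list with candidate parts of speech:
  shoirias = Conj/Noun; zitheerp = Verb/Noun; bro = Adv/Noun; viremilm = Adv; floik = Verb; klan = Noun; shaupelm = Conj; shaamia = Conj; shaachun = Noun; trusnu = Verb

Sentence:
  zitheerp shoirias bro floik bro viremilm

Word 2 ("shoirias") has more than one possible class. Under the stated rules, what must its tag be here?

Noun

Candidates per position — 1:zitheerp {Verb,Noun}; 2:shoirias {Conj,Noun}; 3:bro {Adv,Noun}; 4:floik {Verb}; 5:bro {Adv,Noun}; 6:viremilm {Adv}.
If word 1 were Noun, no tagging could satisfy rule 5; so word 1 is Verb.
If word 2 were Conj, no tagging could satisfy rule 1; so word 2 is Noun.
If word 3 were Adv, no tagging could satisfy rule 1; so word 3 is Noun.
If word 5 were Adv, no tagging could satisfy rule 1; so word 5 is Noun.
That leaves exactly one tagging: Verb Noun Noun Verb Noun Adv.
Check: rule 1 ok; rule 2 ok; rule 3 ok; rule 4 ok; rule 5 ok.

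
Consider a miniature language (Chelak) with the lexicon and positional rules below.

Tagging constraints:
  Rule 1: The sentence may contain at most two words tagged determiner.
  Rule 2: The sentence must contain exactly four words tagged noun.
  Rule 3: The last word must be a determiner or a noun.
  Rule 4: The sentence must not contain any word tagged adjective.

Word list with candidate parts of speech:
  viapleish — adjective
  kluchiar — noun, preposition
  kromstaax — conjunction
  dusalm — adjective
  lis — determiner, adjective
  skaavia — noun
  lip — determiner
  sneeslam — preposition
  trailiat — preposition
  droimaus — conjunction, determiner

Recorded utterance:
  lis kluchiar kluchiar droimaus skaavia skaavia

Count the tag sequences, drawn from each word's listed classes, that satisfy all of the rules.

2

Candidates per position — 1:lis {determiner,adjective}; 2:kluchiar {noun,preposition}; 3:kluchiar {noun,preposition}; 4:droimaus {conjunction,determiner}; 5:skaavia {noun}; 6:skaavia {noun}.
There are 16 candidate sequences in total.
The sequences that satisfy every rule: determiner noun noun conjunction noun noun; determiner noun noun determiner noun noun.
Count = 2.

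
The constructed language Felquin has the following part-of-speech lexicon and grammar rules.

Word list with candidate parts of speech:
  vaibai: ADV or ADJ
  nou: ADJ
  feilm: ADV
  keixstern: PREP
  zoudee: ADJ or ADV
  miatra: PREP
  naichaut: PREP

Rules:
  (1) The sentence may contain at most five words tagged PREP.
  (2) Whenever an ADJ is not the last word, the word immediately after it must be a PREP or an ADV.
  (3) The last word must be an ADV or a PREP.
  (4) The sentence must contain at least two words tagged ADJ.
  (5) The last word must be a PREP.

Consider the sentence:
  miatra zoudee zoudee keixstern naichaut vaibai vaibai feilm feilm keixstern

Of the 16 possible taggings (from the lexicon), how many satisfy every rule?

4

Candidates per position — 1:miatra {PREP}; 2:zoudee {ADJ,ADV}; 3:zoudee {ADJ,ADV}; 4:keixstern {PREP}; 5:naichaut {PREP}; 6:vaibai {ADV,ADJ}; 7:vaibai {ADV,ADJ}; 8:feilm {ADV}; 9:feilm {ADV}; 10:keixstern {PREP}.
There are 16 candidate sequences in total.
The sequences that satisfy every rule: PREP ADJ ADV PREP PREP ADV ADJ ADV ADV PREP; PREP ADJ ADV PREP PREP ADJ ADV ADV ADV PREP; PREP ADV ADJ PREP PREP ADV ADJ ADV ADV PREP; PREP ADV ADJ PREP PREP ADJ ADV ADV ADV PREP.
Count = 4.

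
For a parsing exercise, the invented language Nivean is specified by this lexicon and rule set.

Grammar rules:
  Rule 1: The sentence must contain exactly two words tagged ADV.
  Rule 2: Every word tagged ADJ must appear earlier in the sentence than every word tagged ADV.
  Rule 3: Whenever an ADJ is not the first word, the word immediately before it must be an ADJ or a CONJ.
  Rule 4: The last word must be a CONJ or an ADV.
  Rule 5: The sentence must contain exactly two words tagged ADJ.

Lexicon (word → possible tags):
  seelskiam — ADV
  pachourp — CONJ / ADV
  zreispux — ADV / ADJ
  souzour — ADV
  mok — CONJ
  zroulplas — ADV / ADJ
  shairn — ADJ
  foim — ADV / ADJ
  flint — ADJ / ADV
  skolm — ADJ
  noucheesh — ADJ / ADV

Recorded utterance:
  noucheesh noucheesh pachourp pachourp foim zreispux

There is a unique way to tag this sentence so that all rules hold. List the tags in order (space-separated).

Candidates per position — 1:noucheesh {ADJ,ADV}; 2:noucheesh {ADJ,ADV}; 3:pachourp {CONJ,ADV}; 4:pachourp {CONJ,ADV}; 5:foim {ADV,ADJ}; 6:zreispux {ADV,ADJ}.
If word 6 were ADJ, no tagging could satisfy rule 4; so word 6 is ADV.
The remaining ambiguous positions (1, 2, 3, 4, 5) are resolved jointly — only one combination satisfies every rule.
That leaves exactly one tagging: ADJ ADJ CONJ CONJ ADV ADV.
Check: rule 1 ✓; rule 2 ✓; rule 3 ✓; rule 4 ✓; rule 5 ✓.

ADJ ADJ CONJ CONJ ADV ADV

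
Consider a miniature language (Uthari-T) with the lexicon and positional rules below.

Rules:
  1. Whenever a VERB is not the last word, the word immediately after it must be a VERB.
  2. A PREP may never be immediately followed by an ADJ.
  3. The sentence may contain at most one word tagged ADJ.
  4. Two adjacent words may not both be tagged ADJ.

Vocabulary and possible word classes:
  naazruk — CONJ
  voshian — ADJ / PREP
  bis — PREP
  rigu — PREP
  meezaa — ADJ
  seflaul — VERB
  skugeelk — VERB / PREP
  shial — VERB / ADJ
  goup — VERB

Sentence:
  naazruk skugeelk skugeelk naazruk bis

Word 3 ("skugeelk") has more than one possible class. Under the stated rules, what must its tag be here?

Candidates per position — 1:naazruk {CONJ}; 2:skugeelk {VERB,PREP}; 3:skugeelk {VERB,PREP}; 4:naazruk {CONJ}; 5:bis {PREP}.
Word 2 cannot be VERB — rule 1 would then fail for every completion. It is PREP.
Word 3 cannot be VERB — rule 1 would then fail for every completion. It is PREP.
The only consistent sequence is: CONJ PREP PREP CONJ PREP.
Rule-by-rule: rule 1 holds; rule 2 holds; rule 3 holds; rule 4 holds.

PREP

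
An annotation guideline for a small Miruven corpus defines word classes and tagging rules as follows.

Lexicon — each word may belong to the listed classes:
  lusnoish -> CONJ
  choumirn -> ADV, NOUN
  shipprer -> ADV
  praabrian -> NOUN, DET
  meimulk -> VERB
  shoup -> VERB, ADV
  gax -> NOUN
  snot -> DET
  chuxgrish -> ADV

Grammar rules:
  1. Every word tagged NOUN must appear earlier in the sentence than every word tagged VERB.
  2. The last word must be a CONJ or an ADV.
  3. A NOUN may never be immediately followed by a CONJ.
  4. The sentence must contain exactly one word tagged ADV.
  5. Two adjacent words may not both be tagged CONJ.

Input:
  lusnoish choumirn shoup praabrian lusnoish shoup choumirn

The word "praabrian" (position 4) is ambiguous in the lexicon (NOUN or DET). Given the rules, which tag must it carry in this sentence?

DET

Candidates per position — 1:lusnoish {CONJ}; 2:choumirn {ADV,NOUN}; 3:shoup {VERB,ADV}; 4:praabrian {NOUN,DET}; 5:lusnoish {CONJ}; 6:shoup {VERB,ADV}; 7:choumirn {ADV,NOUN}.
At position 4, choosing NOUN makes rule 3 impossible to satisfy; hence DET.
At position 7, choosing NOUN makes rule 2 impossible to satisfy; hence ADV.
At position 2, choosing ADV makes rule 4 impossible to satisfy; hence NOUN.
At position 3, choosing ADV makes rule 4 impossible to satisfy; hence VERB.
At position 6, choosing ADV makes rule 4 impossible to satisfy; hence VERB.
So the tagging must be: CONJ NOUN VERB DET CONJ VERB ADV.
Rule-by-rule: rule 1 ok; rule 2 ok; rule 3 ok; rule 4 ok; rule 5 ok.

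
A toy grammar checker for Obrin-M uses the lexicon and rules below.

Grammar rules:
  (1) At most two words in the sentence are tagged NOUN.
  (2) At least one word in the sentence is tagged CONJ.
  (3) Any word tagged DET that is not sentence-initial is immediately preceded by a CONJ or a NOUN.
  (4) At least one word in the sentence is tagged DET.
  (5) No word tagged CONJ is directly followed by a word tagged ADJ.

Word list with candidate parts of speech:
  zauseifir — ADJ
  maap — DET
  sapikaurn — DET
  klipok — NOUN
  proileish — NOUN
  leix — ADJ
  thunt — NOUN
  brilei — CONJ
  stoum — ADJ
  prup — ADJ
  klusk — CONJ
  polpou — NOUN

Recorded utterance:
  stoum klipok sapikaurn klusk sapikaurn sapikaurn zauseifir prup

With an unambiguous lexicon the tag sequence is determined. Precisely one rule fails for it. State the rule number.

Fixed tagging: ADJ NOUN DET CONJ DET DET ADJ ADJ.
Applying the rules: R1 pass, R2 pass, R3 fail, R4 pass, R5 pass.
Only rule 3 fails.

3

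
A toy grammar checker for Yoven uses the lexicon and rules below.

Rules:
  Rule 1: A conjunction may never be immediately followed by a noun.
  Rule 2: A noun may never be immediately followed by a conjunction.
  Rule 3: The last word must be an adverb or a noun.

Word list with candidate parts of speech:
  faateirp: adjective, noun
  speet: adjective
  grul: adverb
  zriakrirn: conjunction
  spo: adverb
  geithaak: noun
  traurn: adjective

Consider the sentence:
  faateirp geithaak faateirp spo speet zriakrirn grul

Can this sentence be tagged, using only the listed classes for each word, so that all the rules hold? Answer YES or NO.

YES

Candidates per position — 1:faateirp {adjective,noun}; 2:geithaak {noun}; 3:faateirp {adjective,noun}; 4:spo {adverb}; 5:speet {adjective}; 6:zriakrirn {conjunction}; 7:grul {adverb}.
One satisfying assignment: noun noun noun adverb adjective conjunction adverb.
Check: rule 1 holds; rule 2 holds; rule 3 holds.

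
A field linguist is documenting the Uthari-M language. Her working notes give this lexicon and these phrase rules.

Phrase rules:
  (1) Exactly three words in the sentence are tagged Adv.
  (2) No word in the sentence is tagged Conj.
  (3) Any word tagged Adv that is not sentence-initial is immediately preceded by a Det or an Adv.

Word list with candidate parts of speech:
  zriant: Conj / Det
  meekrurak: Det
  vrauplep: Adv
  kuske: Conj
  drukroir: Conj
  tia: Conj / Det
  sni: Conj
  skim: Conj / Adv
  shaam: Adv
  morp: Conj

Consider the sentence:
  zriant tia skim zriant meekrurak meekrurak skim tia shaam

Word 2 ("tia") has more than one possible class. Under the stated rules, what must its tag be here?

Det

Candidates per position — 1:zriant {Conj,Det}; 2:tia {Conj,Det}; 3:skim {Conj,Adv}; 4:zriant {Conj,Det}; 5:meekrurak {Det}; 6:meekrurak {Det}; 7:skim {Conj,Adv}; 8:tia {Conj,Det}; 9:shaam {Adv}.
If word 1 were Conj, no tagging could satisfy rule 2; so word 1 is Det.
If word 2 were Conj, no tagging could satisfy rule 2; so word 2 is Det.
If word 3 were Conj, no tagging could satisfy rule 1; so word 3 is Adv.
If word 4 were Conj, no tagging could satisfy rule 2; so word 4 is Det.
If word 7 were Conj, no tagging could satisfy rule 1; so word 7 is Adv.
If word 8 were Conj, no tagging could satisfy rule 2; so word 8 is Det.
So the tagging must be: Det Det Adv Det Det Det Adv Det Adv.
Verifying each rule — rule 1 satisfied; rule 2 satisfied; rule 3 satisfied.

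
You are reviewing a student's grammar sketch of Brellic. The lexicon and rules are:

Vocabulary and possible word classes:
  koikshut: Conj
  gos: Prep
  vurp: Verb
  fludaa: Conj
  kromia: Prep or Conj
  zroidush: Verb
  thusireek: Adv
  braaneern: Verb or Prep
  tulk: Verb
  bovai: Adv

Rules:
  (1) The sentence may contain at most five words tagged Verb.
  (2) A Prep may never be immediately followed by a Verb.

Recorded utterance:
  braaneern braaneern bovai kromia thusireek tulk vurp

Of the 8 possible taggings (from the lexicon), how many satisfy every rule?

Candidates per position — 1:braaneern {Verb,Prep}; 2:braaneern {Verb,Prep}; 3:bovai {Adv}; 4:kromia {Prep,Conj}; 5:thusireek {Adv}; 6:tulk {Verb}; 7:vurp {Verb}.
There are 8 candidate sequences in total.
Checking each against the rules leaves 6 sequences.
Count = 6.

6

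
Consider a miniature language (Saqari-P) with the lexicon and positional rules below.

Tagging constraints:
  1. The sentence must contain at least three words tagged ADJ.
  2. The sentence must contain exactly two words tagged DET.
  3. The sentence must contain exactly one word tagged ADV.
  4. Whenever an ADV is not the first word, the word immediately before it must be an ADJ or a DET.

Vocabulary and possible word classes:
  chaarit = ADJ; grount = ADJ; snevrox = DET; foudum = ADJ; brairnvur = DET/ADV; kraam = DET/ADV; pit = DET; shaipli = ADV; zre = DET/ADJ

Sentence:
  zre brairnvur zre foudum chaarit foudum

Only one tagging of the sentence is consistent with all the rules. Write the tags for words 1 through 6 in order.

Candidates per position — 1:zre {DET,ADJ}; 2:brairnvur {DET,ADV}; 3:zre {DET,ADJ}; 4:foudum {ADJ}; 5:chaarit {ADJ}; 6:foudum {ADJ}.
Position 2: tagging it DET would leave rule 3 unsatisfiable, so it must be ADV.
Position 3: tagging it ADJ would leave rule 2 unsatisfiable, so it must be DET.
Position 1: tagging it ADJ would leave rule 2 unsatisfiable, so it must be DET.
So the tagging must be: DET ADV DET ADJ ADJ ADJ.
Verifying each rule — rule 1 satisfied; rule 2 satisfied; rule 3 satisfied; rule 4 satisfied.

DET ADV DET ADJ ADJ ADJ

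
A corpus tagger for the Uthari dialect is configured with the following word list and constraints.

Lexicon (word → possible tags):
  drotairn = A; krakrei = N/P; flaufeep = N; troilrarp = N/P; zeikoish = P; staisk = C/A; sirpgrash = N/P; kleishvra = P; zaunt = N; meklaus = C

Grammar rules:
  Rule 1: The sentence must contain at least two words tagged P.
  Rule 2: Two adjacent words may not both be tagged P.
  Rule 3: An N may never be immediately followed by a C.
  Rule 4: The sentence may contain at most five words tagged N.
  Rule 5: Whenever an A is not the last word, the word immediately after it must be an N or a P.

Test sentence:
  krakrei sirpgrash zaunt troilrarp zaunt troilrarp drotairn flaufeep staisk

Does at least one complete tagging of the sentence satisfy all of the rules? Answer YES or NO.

YES

Candidates per position — 1:krakrei {N,P}; 2:sirpgrash {N,P}; 3:zaunt {N}; 4:troilrarp {N,P}; 5:zaunt {N}; 6:troilrarp {N,P}; 7:drotairn {A}; 8:flaufeep {N}; 9:staisk {C,A}.
One satisfying assignment: P N N P N N A N A.
Rule-by-rule: rule 1 satisfied; rule 2 satisfied; rule 3 satisfied; rule 4 satisfied; rule 5 satisfied.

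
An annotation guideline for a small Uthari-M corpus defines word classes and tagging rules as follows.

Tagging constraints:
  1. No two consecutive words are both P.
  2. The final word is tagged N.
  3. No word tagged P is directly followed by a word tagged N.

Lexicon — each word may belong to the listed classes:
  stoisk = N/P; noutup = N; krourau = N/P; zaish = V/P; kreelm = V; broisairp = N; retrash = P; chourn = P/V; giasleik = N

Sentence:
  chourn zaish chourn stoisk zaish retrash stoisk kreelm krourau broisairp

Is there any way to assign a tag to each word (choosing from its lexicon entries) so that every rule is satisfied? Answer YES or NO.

Candidates per position — 1:chourn {P,V}; 2:zaish {V,P}; 3:chourn {P,V}; 4:stoisk {N,P}; 5:zaish {V,P}; 6:retrash {P}; 7:stoisk {N,P}; 8:kreelm {V}; 9:krourau {N,P}; 10:broisairp {N}.
Every candidate sequence violates at least one rule; no consistent tagging exists.

NO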